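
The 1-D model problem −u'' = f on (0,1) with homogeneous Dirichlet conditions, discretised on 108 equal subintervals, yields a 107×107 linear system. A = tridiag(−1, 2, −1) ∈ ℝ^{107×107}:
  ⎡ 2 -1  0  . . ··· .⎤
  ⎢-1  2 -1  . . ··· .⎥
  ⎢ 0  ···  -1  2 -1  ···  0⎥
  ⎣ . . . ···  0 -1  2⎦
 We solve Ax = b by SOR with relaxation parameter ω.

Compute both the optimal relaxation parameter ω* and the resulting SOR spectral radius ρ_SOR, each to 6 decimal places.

spectrum of D⁻¹(L+U) = {cos(kπ/108) : 1≤k≤107}; ρ_J = cos(π/108) = 0.999577.
√(1 − cos²(π/108)) = sin(π/108) ≈ 0.0290847.
ω* = 2/(1 + 0.0290847) = 2/1.0290847 = 1.943475.
Hence ρ(B_{ω*}) = 1.943475 − 1 = 0.943475.

ω* = 1.943475, ρ_SOR = 0.943475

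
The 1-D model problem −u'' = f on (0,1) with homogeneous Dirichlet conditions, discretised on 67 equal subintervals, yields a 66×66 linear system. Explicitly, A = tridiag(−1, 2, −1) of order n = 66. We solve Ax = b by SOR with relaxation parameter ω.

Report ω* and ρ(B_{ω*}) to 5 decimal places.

ω* = 1.91045, ρ_SOR = 0.91045

½·tridiag(1,0,1) at n=66: λ_k = cos(kπ/67); max |λ| at k=1 ⇒ ρ_J = cos(π/67) ≈ 0.99890.
root = sin(π/67) = 0.046872  (since 1−cos² = sin²).
Then 2/(1+√(1−ρ_J²)) = 2/(1+0.046872); ω* = 2/1.046872 = 1.91045.
ρ(B_{ω*}) = ω*−1 = 0.91045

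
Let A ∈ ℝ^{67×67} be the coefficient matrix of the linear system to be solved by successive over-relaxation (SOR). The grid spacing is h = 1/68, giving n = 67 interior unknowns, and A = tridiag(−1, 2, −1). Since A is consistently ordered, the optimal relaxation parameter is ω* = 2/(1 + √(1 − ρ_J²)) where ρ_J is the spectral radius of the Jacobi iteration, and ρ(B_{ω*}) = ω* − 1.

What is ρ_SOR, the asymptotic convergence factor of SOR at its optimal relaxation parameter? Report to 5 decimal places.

With n=67, ρ(Jacobi) = cos(π/68) = 0.99893.
1 − cos²(π/68) = sin²(π/68) ⇒ √(1−ρ_J²) = sin(π/68) = 0.046183.
So ω* = 2/1.046183 = 1.91171 (Young).
and ρ(B_{ω*}) = 1.91171 − 1 = 0.91171.

ρ_SOR = 0.91171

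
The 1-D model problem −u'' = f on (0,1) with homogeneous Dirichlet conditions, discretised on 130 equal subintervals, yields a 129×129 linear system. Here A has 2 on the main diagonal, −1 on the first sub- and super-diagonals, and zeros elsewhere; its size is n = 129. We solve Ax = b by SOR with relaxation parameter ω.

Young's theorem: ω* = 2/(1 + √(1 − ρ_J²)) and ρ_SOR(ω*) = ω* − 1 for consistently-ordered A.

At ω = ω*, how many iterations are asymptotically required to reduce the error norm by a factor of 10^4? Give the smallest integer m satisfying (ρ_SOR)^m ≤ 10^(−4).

½·tridiag(1,0,1) at n=129: λ_k = cos(kπ/130); max |λ| at k=1 ⇒ ρ_J = cos(π/130) ≈ 0.9997080.
√(1 − cos²(π/130)) = sin(π/130) ≈ 0.0241637.
ω* = 2 / (1 + 0.0241637) = 2 / 1.0241637 ≈ 1.9528128.
and ρ(B_{ω*}) = 1.9528128 − 1 = 0.9528128.
4·ln10 = 9.21034; −ln(0.9528128) = 0.0483368; m = ⌈9.21034/0.0483368⌉ = ⌈190.545⌉ = 191.

m = 191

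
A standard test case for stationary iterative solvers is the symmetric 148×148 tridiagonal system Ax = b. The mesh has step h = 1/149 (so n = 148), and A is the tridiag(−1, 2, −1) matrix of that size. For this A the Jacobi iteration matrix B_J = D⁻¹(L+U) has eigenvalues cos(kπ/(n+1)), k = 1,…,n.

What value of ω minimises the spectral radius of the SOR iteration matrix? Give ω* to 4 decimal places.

ω* = 1.9587

n=148: λ(B_J) = 1 − λ(A)/2 = cos(kπ/149); k=1 gives ρ_J = 0.9998.
root = sin(π/149) = 0.02108  (since 1−cos² = sin²).
Young: ω* = 2/(1+√(1−ρ_J²)) = 2/(1+0.02108) = 2/1.02108 = 1.9587.
ρ_SOR = ω* − 1 ≈ 0.9587.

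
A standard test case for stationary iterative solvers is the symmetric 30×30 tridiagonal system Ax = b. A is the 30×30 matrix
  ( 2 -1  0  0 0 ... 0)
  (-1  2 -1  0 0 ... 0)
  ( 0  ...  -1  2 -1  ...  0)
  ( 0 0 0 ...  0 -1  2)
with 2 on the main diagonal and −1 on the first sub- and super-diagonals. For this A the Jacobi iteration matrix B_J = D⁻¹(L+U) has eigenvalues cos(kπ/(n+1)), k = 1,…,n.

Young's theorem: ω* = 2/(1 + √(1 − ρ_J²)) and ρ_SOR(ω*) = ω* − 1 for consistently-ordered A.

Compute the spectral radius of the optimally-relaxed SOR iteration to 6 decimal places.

ρ_SOR = 0.816253

ρ_J = max_k |cos(kπ/31)| = cos(π/31) = 0.994869
1 − cos²(π/31) = sin²(π/31) ⇒ √(1−ρ_J²) = sin(π/31) = 0.1011683.
[ω*] 2 ÷ (1 + 0.1011683) = 2 ÷ 1.1011683 = 1.816253.
[ρ_SOR] ω* − 1 = 0.816253.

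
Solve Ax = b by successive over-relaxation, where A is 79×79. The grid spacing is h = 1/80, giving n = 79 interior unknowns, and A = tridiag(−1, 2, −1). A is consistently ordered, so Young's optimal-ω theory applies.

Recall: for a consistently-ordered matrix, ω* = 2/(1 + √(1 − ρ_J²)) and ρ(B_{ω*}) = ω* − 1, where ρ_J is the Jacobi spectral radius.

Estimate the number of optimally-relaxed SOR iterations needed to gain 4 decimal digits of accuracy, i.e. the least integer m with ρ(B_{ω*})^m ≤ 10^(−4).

m = 118

B_J for the 79×79 system has eigenvalues cos(kπ/80); ρ_J = cos(π/80) = 0.9992290.
√(1−ρ_J²) = |sin(π/80)| = 0.0392598
ω* = 2/(1 + 0.0392598) = 2/1.0392598 = 1.9244466.
At ω = 1.9244466 every |λ(B_ω)| = ω−1, so ρ_SOR = 0.9244466.
m ≥ 4·ln10 / (−ln 0.9244466) = 117.240; smallest integer m = 118.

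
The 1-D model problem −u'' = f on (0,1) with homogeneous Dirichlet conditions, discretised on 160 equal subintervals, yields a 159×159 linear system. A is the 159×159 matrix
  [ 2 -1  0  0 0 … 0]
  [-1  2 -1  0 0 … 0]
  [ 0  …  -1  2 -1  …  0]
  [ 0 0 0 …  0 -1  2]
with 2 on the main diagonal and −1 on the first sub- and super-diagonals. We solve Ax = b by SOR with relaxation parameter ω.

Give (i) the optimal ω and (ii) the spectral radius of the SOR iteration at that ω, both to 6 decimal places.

ρ_J = max_k |cos(kπ/160)| = cos(π/160) = 0.999807
root = sin(π/160) = 0.0196337  (since 1−cos² = sin²).
[ω*] 2 ÷ (1 + 0.0196337) = 2 ÷ 1.0196337 = 1.961489.
[ρ_SOR] ω* − 1 = 0.961489.

ω* = 1.961489, ρ_SOR = 0.961489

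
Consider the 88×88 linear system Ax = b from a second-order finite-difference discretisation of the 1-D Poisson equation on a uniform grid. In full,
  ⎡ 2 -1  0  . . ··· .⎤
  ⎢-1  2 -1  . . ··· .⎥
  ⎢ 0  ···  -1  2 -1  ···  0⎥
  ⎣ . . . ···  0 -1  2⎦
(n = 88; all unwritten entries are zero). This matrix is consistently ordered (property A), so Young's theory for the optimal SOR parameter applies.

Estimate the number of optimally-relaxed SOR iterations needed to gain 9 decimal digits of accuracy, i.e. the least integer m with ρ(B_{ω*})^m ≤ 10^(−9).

With n=88, ρ(Jacobi) = cos(π/89) = 0.9993771.
1 − cos²(π/89) = sin²(π/89) ⇒ √(1−ρ_J²) = sin(π/89) = 0.0352915.
ω* = 2 / (1 + 0.0352915) = 2 / 1.0352915 ≈ 1.9318231.
and ρ(B_{ω*}) = 1.9318231 − 1 = 0.9318231.
For 9 digits: m = 9·ln10 / (−ln 0.9318231) = 20.7233/0.0706123 = 293.480; round up → m = 294.

m = 294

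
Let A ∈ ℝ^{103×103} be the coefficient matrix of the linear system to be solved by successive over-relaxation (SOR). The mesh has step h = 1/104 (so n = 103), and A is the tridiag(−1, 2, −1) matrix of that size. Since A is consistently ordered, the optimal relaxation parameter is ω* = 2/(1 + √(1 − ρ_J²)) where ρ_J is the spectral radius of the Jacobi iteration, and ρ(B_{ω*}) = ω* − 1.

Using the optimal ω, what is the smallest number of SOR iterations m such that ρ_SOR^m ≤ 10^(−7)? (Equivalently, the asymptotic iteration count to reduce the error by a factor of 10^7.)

m = 267

With n=103, ρ(Jacobi) = cos(π/104) = 0.9995438.
root = sin(π/104) = 0.0302030  (since 1−cos² = sin²).
So ω* = 2/1.0302030 = 1.9413650 (Young).
ρ_SOR = ω* − 1 = 1.9413650 − 1 = 0.9413650.
(0.9413650)^m ≤ 10^{−7}  ⇒  m·ln(0.9413650) ≤ −7·ln10  ⇒  m ≥ 266.749  ⇒  m = 267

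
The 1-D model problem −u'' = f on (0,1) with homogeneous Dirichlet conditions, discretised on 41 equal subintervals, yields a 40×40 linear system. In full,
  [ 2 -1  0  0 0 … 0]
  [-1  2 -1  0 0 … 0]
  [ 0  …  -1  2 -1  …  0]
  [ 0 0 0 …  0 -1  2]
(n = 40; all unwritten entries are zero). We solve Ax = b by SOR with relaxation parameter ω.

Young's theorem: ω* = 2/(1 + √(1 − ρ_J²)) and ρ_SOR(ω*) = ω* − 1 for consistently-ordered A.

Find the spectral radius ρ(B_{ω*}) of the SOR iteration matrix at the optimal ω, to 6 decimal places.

ρ_SOR = 0.857788

B_J for the 40×40 system has eigenvalues cos(kπ/41); ρ_J = cos(π/41) = 0.997066.
√(1 − cos²(π/41)) = sin(π/41) ≈ 0.0765493.
ω* = 2/(1 + 0.0765493) = 2/1.0765493 = 1.857788.
Hence ρ(B_{ω*}) = 1.857788 − 1 = 0.857788.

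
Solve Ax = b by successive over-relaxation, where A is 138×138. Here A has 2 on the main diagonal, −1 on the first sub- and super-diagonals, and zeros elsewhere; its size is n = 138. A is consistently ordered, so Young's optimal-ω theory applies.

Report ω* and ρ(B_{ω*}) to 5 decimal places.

B_J for the 138×138 system has eigenvalues cos(kπ/139); ρ_J = cos(π/139) = 0.99974.
1 − cos²(π/139) = sin²(π/139) ⇒ √(1−ρ_J²) = sin(π/139) = 0.022599.
ω* = 2/(1 + 0.022599) = 2/1.022599 = 1.95580.
ρ_SOR = ω* − 1 ≈ 0.95580.

ω* = 1.95580, ρ_SOR = 0.95580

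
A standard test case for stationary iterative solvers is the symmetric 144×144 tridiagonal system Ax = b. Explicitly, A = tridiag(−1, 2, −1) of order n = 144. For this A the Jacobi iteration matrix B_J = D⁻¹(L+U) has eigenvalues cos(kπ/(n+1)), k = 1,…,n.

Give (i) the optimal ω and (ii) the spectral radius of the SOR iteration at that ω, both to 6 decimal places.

B_J for the 144×144 system has eigenvalues cos(kπ/145); ρ_J = cos(π/145) = 0.999765.
root = sin(π/145) = 0.0216645  (since 1−cos² = sin²).
ω* = 2 / (1 + 0.0216645) = 2 / 1.0216645 ≈ 1.957590.
[ρ_SOR] ω* − 1 = 0.957590.

ω* = 1.957590, ρ_SOR = 0.957590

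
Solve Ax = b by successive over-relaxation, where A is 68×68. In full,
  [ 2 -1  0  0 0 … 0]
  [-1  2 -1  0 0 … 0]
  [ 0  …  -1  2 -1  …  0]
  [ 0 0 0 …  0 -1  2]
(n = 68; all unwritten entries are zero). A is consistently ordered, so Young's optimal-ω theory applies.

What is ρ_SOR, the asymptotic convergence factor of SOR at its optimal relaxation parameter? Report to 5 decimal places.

ρ_SOR = 0.91293

ρ_J = max_k |cos(kπ/69)| = cos(π/69) = 0.99896
√(1−ρ_J²) simplifies to sin(π/69) = 0.045515.
ω* = 2/(1 + 0.045515) = 2/1.045515 = 1.91293.
At ω = 1.91293 every |λ(B_ω)| = ω−1, so ρ_SOR = 0.91293.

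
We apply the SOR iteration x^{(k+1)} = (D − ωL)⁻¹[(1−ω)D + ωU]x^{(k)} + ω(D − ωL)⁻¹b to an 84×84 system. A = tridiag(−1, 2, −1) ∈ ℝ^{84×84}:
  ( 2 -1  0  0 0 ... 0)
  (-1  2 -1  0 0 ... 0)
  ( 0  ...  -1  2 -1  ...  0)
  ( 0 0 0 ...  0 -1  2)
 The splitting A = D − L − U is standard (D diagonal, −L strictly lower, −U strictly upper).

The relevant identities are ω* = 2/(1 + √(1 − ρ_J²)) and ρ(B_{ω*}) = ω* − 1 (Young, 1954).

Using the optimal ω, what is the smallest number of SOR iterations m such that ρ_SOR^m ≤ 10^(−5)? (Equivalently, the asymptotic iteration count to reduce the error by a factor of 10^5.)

n=84: λ(B_J) = 1 − λ(A)/2 = cos(kπ/85); k=1 gives ρ_J = 0.9993171.
1 − cos²(π/85) = sin²(π/85) ⇒ √(1−ρ_J²) = sin(π/85) = 0.0369515.
ω* = 2 / (1 + 0.0369515) = 2 / 1.0369515 ≈ 1.9287305.
At ω = 1.9287305 every |λ(B_ω)| = ω−1, so ρ_SOR = 0.9287305.
Need (0.9287305)^m ≤ 10^(−5): m ≥ 5·ln10/|ln 0.9287305| = 11.5129/0.0739367 = 155.713 ⇒ m = 156.

m = 156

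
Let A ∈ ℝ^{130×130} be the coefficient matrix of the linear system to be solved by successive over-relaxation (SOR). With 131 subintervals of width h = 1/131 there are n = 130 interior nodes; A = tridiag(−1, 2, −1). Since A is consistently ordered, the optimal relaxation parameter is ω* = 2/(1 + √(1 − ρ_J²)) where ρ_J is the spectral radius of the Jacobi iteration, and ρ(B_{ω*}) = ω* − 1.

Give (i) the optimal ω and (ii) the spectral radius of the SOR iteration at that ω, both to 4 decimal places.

½·tridiag(1,0,1) at n=130: λ_k = cos(kπ/131); max |λ| at k=1 ⇒ ρ_J = cos(π/131) ≈ 0.9997.
√(1−ρ_J²) simplifies to sin(π/131) = 0.02398.
[ω*] 2 ÷ (1 + 0.02398) = 2 ÷ 1.02398 = 1.9532.
and ρ(B_{ω*}) = 1.9532 − 1 = 0.9532.

ω* = 1.9532, ρ_SOR = 0.9532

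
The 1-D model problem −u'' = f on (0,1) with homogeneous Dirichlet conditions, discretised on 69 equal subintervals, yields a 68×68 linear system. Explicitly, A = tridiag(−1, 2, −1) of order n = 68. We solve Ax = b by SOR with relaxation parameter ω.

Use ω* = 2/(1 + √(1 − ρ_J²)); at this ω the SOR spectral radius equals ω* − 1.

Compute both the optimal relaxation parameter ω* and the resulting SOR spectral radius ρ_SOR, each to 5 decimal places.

ω* = 1.91293, ρ_SOR = 0.91293

ρ_J = max_k |cos(kπ/69)| = cos(π/69) = 0.99896
root = sin(π/69) = 0.045515  (since 1−cos² = sin²).
ω* = 2 / (1 + 0.045515) = 2 / 1.045515 ≈ 1.91293.
At ω = 1.91293 every |λ(B_ω)| = ω−1, so ρ_SOR = 0.91293.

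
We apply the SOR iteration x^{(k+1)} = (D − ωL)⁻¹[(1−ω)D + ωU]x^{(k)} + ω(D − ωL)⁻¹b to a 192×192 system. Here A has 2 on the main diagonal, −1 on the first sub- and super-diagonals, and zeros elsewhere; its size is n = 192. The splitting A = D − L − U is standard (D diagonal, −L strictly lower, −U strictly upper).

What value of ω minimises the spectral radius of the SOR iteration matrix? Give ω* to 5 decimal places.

With n=192, ρ(Jacobi) = cos(π/193) = 0.99987.
√(1 − cos²(π/193)) = sin(π/193) ≈ 0.016277.
Then 2/(1+√(1−ρ_J²)) = 2/(1+0.016277); ω* = 2/1.016277 = 1.96797.
ρ_SOR = ω* − 1 ≈ 0.96797.

ω* = 1.96797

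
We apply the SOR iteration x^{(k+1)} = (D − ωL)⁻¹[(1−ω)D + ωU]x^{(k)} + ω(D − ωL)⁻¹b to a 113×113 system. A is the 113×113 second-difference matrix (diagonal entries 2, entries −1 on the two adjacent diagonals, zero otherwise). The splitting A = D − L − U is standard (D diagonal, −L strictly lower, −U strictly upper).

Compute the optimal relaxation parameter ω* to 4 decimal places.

spectrum of D⁻¹(L+U) = {cos(kπ/114) : 1≤k≤113}; ρ_J = cos(π/114) = 0.9996.
√(1−ρ_J²) simplifies to sin(π/114) = 0.02755.
Young: ω* = 2/(1+√(1−ρ_J²)) = 2/(1+0.02755) = 2/1.02755 = 1.9464.
ρ_SOR = ω* − 1 ≈ 0.9464.

ω* = 1.9464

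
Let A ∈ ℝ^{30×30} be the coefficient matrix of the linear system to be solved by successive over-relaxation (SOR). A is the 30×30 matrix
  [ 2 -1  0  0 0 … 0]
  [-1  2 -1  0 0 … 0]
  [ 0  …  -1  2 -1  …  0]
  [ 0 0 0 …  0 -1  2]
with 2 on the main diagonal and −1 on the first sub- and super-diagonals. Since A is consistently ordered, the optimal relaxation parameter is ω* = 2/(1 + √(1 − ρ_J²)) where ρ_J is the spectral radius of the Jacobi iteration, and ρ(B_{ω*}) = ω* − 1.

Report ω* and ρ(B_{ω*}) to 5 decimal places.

B_J for the 30×30 system has eigenvalues cos(kπ/31); ρ_J = cos(π/31) = 0.99487.
√(1−ρ_J²) simplifies to sin(π/31) = 0.101168.
Young: ω* = 2/(1+√(1−ρ_J²)) = 2/(1+0.101168) = 2/1.101168 = 1.81625.
At ω = 1.81625 every |λ(B_ω)| = ω−1, so ρ_SOR = 0.81625.

ω* = 1.81625, ρ_SOR = 0.81625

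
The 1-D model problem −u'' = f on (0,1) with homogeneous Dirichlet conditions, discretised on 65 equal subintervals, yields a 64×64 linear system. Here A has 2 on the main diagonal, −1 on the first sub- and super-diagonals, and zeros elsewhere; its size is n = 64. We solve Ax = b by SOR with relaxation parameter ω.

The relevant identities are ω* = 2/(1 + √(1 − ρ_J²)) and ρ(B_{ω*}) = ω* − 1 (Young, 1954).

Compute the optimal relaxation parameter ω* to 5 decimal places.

ω* = 1.90783

½·tridiag(1,0,1) at n=64: λ_k = cos(kπ/65); max |λ| at k=1 ⇒ ρ_J = cos(π/65) ≈ 0.99883.
root = sin(π/65) = 0.048313  (since 1−cos² = sin²).
[ω*] 2 ÷ (1 + 0.048313) = 2 ÷ 1.048313 = 1.90783.
ρ_SOR = ω* − 1 = 1.90783 − 1 = 0.90783.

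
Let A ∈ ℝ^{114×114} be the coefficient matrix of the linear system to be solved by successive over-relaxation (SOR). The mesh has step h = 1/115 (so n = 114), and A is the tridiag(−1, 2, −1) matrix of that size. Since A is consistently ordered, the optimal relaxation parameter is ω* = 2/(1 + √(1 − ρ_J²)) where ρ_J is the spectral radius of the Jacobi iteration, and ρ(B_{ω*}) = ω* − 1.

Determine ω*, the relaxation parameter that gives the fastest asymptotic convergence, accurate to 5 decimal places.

ω* = 1.94682

With n=114, ρ(Jacobi) = cos(π/115) = 0.99963.
√(1−ρ_J²) = |sin(π/115)| = 0.027315
ω* = 2/(1+0.027315) = 1.94682
At ω = 1.94682 every |λ(B_ω)| = ω−1, so ρ_SOR = 0.94682.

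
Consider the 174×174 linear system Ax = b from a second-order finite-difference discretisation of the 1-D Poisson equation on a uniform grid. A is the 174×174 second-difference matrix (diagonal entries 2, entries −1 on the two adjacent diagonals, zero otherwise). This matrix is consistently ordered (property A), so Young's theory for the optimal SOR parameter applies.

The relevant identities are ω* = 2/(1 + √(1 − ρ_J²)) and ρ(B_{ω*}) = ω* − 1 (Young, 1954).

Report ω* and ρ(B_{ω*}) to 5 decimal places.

spectrum of D⁻¹(L+U) = {cos(kπ/175) : 1≤k≤174}; ρ_J = cos(π/175) = 0.99984.
1 − cos²(π/175) = sin²(π/175) ⇒ √(1−ρ_J²) = sin(π/175) = 0.017951.
[ω*] 2 ÷ (1 + 0.017951) = 2 ÷ 1.017951 = 1.96473.
[ρ_SOR] ω* − 1 = 0.96473.

ω* = 1.96473, ρ_SOR = 0.96473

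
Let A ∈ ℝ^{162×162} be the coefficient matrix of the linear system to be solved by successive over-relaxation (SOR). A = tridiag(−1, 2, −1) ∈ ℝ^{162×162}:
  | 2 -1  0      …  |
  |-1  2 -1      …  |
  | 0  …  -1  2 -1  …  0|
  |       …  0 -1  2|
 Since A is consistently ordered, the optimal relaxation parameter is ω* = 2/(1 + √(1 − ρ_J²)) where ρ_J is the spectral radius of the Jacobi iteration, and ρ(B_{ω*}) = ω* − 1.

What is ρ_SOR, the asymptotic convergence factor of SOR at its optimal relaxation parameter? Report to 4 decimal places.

ρ_SOR = 0.9622

With n=162, ρ(Jacobi) = cos(π/163) = 0.9998.
√(1−ρ_J²) = |sin(π/163)| = 0.01927
Young: ω* = 2/(1+√(1−ρ_J²)) = 2/(1+0.01927) = 2/1.01927 = 1.9622.
ρ(B_{ω*}) = ω*−1 = 0.9622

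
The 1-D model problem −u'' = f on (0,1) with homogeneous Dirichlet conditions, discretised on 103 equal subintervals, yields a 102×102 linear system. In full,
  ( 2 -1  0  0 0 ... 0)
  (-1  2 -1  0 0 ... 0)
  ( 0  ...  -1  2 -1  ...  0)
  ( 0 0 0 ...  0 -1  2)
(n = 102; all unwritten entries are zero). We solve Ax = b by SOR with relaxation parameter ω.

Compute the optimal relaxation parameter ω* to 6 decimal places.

ρ_J = max_k |cos(kπ/103)| = cos(π/103) = 0.999535
1 − cos²(π/103) = sin²(π/103) ⇒ √(1−ρ_J²) = sin(π/103) = 0.0304962.
ω* = 2 / (1 + 0.0304962) = 2 / 1.0304962 ≈ 1.940813.
At ω = 1.940813 every |λ(B_ω)| = ω−1, so ρ_SOR = 0.940813.

ω* = 1.940813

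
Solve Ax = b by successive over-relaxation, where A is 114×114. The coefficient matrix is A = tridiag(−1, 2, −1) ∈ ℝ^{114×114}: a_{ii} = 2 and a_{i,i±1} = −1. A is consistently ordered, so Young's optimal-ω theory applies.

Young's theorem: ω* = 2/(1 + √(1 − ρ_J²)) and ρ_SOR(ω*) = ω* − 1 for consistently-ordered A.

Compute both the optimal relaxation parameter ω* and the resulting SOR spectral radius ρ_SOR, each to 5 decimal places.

[ρ_J] n=114: ρ(B_J) = cos(π/(n+1)) = cos(π/115) = 0.99963.
√(1−ρ_J²) simplifies to sin(π/115) = 0.027315.
So ω* = 2/1.027315 = 1.94682 (Young).
and ρ(B_{ω*}) = 1.94682 − 1 = 0.94682.

ω* = 1.94682, ρ_SOR = 0.94682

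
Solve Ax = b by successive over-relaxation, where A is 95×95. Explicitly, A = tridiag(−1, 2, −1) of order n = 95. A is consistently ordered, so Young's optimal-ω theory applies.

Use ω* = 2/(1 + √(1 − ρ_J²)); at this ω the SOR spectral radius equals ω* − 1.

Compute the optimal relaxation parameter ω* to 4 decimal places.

ω* = 1.9366

n=95: λ(B_J) = 1 − λ(A)/2 = cos(kπ/96); k=1 gives ρ_J = 0.9995.
√(1−ρ_J²) = |sin(π/96)| = 0.03272
ω* = 2/(1+0.03272) = 1.9366
At ω = 1.9366 every |λ(B_ω)| = ω−1, so ρ_SOR = 0.9366.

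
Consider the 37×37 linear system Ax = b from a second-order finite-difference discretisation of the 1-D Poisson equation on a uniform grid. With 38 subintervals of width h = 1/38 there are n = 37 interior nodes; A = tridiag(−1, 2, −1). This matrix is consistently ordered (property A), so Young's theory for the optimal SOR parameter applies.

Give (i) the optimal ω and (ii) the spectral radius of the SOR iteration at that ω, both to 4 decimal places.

ω* = 1.8474, ρ_SOR = 0.8474

[ρ_J] n=37: ρ(B_J) = cos(π/(n+1)) = cos(π/38) = 0.9966.
√(1−ρ_J²) simplifies to sin(π/38) = 0.08258.
Young: ω* = 2/(1+√(1−ρ_J²)) = 2/(1+0.08258) = 2/1.08258 = 1.8474.
Hence ρ(B_{ω*}) = 1.8474 − 1 = 0.8474.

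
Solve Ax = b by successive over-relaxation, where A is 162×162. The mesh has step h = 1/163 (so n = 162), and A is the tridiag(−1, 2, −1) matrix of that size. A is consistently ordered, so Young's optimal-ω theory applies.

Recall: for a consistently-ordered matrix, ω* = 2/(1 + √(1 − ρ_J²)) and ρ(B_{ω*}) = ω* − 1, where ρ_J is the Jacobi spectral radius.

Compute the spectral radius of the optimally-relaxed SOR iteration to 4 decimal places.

ρ_SOR = 0.9622

n=162: λ(B_J) = 1 − λ(A)/2 = cos(kπ/163); k=1 gives ρ_J = 0.9998.
√(1−ρ_J²) simplifies to sin(π/163) = 0.01927.
So ω* = 2/1.01927 = 1.9622 (Young).
[ρ_SOR] ω* − 1 = 0.9622.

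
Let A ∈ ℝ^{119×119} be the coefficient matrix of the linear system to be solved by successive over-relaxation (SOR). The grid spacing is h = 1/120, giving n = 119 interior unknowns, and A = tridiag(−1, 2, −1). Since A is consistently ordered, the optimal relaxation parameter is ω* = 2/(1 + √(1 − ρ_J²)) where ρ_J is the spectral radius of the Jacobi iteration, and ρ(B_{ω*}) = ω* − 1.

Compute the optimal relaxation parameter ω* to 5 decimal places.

ω* = 1.94898

ρ_J = max_k |cos(kπ/120)| = cos(π/120) = 0.99966
√(1−ρ_J²) = |sin(π/120)| = 0.026177
ω* = 2 / (1 + 0.026177) = 2 / 1.026177 ≈ 1.94898.
and ρ(B_{ω*}) = 1.94898 − 1 = 0.94898.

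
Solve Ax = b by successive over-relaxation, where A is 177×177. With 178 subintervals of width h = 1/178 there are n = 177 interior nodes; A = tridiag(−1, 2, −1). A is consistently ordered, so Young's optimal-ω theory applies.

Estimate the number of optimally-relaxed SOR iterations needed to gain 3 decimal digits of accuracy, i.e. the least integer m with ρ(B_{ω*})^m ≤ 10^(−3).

m = 196

½·tridiag(1,0,1) at n=177: λ_k = cos(kπ/178); max |λ| at k=1 ⇒ ρ_J = cos(π/178) ≈ 0.9998443.
root = sin(π/178) = 0.0176485  (since 1−cos² = sin²).
ω* = 2/(1+0.0176485) = 1.9653151
ρ_SOR = ω* − 1 = 1.9653151 − 1 = 0.9653151.
ρ_SOR^m ≤ 10^(−3) ⇔ m ≥ 3·ln10/(−ln 0.9653151) = 6.90776/0.0353007 = 195.683; m = ⌈195.683⌉ = 196.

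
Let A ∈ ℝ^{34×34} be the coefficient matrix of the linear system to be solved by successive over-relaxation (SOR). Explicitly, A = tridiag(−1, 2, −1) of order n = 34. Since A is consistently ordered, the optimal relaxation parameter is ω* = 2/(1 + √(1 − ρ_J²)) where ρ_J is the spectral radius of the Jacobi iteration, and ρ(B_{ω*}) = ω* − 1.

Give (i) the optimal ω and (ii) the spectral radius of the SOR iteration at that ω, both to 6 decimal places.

ω* = 1.835470, ρ_SOR = 0.835470

½·tridiag(1,0,1) at n=34: λ_k = cos(kπ/35); max |λ| at k=1 ⇒ ρ_J = cos(π/35) ≈ 0.995974.
√(1 − cos²(π/35)) = sin(π/35) ≈ 0.0896393.
ω* = 2/(1 + 0.0896393) = 2/1.0896393 = 1.835470.
At ω = 1.835470 every |λ(B_ω)| = ω−1, so ρ_SOR = 0.835470.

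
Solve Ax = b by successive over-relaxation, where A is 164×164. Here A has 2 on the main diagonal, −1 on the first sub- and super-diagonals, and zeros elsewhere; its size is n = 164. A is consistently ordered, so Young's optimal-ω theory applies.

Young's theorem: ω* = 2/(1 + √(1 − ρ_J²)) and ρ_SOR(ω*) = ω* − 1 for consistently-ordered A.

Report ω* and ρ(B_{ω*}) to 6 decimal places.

½·tridiag(1,0,1) at n=164: λ_k = cos(kπ/165); max |λ| at k=1 ⇒ ρ_J = cos(π/165) ≈ 0.999819.
√(1−ρ_J²) simplifies to sin(π/165) = 0.0190388.
Then 2/(1+√(1−ρ_J²)) = 2/(1+0.0190388); ω* = 2/1.0190388 = 1.962634.
and ρ(B_{ω*}) = 1.962634 − 1 = 0.962634.

ω* = 1.962634, ρ_SOR = 0.962634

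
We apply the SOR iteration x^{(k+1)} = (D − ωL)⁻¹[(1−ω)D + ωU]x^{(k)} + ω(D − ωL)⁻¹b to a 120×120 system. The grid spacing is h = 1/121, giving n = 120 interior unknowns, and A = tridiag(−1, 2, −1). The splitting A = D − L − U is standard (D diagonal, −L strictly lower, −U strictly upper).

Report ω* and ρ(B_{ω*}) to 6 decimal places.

ω* = 1.949392, ρ_SOR = 0.949392

spectrum of D⁻¹(L+U) = {cos(kπ/121) : 1≤k≤120}; ρ_J = cos(π/121) = 0.999663.
√(1 − cos²(π/121)) = sin(π/121) ≈ 0.0259607.
[ω*] 2 ÷ (1 + 0.0259607) = 2 ÷ 1.0259607 = 1.949392.
[ρ_SOR] ω* − 1 = 0.949392.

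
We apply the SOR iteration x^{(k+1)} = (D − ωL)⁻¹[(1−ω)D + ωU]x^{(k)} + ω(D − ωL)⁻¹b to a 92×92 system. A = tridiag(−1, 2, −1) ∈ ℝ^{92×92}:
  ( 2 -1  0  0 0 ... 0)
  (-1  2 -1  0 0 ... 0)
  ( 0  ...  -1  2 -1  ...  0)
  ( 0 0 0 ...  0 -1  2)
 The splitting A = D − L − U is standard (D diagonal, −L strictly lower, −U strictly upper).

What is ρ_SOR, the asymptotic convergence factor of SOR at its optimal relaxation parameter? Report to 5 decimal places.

ρ_J = max_k |cos(kπ/93)| = cos(π/93) = 0.99943
√(1−ρ_J²) simplifies to sin(π/93) = 0.033774.
Then 2/(1+√(1−ρ_J²)) = 2/(1+0.033774); ω* = 2/1.033774 = 1.93466.
ρ(B_{ω*}) = ω*−1 = 0.93466

ρ_SOR = 0.93466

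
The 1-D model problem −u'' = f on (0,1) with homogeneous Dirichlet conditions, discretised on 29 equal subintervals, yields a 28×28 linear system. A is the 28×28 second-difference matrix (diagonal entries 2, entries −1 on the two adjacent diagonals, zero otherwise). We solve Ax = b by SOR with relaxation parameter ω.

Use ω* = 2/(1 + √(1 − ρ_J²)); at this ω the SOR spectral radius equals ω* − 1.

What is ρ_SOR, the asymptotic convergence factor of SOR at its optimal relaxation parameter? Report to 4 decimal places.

ρ_SOR = 0.8049

ρ_J = max_k |cos(kπ/29)| = cos(π/29) = 0.9941
1 − cos²(π/29) = sin²(π/29) ⇒ √(1−ρ_J²) = sin(π/29) = 0.10812.
[ω*] 2 ÷ (1 + 0.10812) = 2 ÷ 1.10812 = 1.8049.
ρ_SOR = ω* − 1 ≈ 0.8049.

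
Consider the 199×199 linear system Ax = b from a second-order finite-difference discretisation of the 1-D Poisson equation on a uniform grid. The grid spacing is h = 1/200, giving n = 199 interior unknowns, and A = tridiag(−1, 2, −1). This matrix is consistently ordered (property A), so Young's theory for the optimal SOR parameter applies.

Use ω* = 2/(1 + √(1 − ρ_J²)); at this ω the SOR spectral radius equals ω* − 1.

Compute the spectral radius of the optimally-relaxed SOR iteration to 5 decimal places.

B_J for the 199×199 system has eigenvalues cos(kπ/200); ρ_J = cos(π/200) = 0.99988.
√(1−ρ_J²) simplifies to sin(π/200) = 0.015707.
ω* = 2/(1+0.015707) = 1.96907
ρ_SOR = ω* − 1 = 1.96907 − 1 = 0.96907.

ρ_SOR = 0.96907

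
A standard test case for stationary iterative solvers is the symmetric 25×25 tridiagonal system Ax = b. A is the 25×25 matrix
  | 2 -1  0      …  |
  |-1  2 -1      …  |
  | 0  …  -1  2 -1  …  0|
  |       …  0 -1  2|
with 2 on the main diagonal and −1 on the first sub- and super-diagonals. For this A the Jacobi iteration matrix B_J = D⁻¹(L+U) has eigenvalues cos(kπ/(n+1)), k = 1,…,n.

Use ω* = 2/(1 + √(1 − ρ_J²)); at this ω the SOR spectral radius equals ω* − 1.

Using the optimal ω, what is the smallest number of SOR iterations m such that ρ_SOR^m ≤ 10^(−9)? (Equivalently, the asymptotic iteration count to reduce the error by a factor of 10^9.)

n=25: λ(B_J) = 1 − λ(A)/2 = cos(kπ/26); k=1 gives ρ_J = 0.9927089.
√(1−ρ_J²) simplifies to sin(π/26) = 0.1205367.
ω* = 2/(1+0.1205367) = 1.7848590
ρ_SOR = ω* − 1 ≈ 0.7848590.
9·ln10 = 20.7233; −ln(0.7848590) = 0.242251; m = ⌈20.7233/0.242251⌉ = ⌈85.545⌉ = 86.

m = 86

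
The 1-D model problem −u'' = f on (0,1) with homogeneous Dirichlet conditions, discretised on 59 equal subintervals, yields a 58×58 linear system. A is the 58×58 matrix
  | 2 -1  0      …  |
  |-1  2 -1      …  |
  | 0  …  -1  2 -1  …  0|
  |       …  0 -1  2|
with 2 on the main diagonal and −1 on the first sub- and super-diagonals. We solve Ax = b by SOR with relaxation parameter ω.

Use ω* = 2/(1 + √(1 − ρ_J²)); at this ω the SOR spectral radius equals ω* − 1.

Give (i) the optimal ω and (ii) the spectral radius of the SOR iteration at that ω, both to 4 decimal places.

ω* = 1.8989, ρ_SOR = 0.8989

[ρ_J] n=58: ρ(B_J) = cos(π/(n+1)) = cos(π/59) = 0.9986.
√(1−ρ_J²) = |sin(π/59)| = 0.05322
ω* = 2/(1+0.05322) = 1.8989
ρ_SOR = ω* − 1 = 1.8989 − 1 = 0.8989.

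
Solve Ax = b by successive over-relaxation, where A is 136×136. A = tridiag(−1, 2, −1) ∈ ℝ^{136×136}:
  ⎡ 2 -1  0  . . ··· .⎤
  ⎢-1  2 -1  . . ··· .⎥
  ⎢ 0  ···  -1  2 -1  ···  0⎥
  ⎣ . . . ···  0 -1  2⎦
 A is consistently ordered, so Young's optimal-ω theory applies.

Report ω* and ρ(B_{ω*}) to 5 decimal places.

ω* = 1.95517, ρ_SOR = 0.95517

B_J for the 136×136 system has eigenvalues cos(kπ/137); ρ_J = cos(π/137) = 0.99974.
1 − cos²(π/137) = sin²(π/137) ⇒ √(1−ρ_J²) = sin(π/137) = 0.022929.
ω* = 2/(1 + 0.022929) = 2/1.022929 = 1.95517.
and ρ(B_{ω*}) = 1.95517 − 1 = 0.95517.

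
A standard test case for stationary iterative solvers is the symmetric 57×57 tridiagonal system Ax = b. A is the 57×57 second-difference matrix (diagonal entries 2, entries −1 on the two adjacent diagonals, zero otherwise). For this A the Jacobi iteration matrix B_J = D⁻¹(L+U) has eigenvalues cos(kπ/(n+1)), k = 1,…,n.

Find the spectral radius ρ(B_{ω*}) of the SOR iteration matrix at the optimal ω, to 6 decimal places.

With n=57, ρ(Jacobi) = cos(π/58) = 0.998533.
√(1−ρ_J²) simplifies to sin(π/58) = 0.0541389.
[ω*] 2 ÷ (1 + 0.0541389) = 2 ÷ 1.0541389 = 1.897283.
ρ(B_{ω*}) = ω*−1 = 0.897283

ρ_SOR = 0.897283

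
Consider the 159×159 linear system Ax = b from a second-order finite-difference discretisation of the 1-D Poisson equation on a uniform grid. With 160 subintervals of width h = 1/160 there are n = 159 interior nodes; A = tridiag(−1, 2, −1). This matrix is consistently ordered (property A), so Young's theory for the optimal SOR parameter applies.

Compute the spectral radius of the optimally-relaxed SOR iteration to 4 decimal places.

ρ_SOR = 0.9615

[ρ_J] n=159: ρ(B_J) = cos(π/(n+1)) = cos(π/160) = 0.9998.
√(1 − cos²(π/160)) = sin(π/160) ≈ 0.01963.
Young: ω* = 2/(1+√(1−ρ_J²)) = 2/(1+0.01963) = 2/1.01963 = 1.9615.
ρ_SOR = ω* − 1 ≈ 0.9615.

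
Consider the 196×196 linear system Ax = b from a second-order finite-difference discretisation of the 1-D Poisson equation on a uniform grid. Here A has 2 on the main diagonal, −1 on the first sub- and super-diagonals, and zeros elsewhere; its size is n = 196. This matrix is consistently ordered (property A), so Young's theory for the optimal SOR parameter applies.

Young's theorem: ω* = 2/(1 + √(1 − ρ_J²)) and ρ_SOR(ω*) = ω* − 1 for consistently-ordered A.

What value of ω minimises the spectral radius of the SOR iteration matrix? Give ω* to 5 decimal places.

B_J for the 196×196 system has eigenvalues cos(kπ/197); ρ_J = cos(π/197) = 0.99987.
root = sin(π/197) = 0.015946  (since 1−cos² = sin²).
Young: ω* = 2/(1+√(1−ρ_J²)) = 2/(1+0.015946) = 2/1.015946 = 1.96861.
ρ_SOR = ω* − 1 ≈ 0.96861.

ω* = 1.96861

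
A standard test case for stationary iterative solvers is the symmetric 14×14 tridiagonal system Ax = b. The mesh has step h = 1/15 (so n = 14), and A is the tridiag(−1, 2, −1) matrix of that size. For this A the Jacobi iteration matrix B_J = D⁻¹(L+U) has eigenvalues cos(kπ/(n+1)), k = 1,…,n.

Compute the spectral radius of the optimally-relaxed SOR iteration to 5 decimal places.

ρ_SOR = 0.65575

½·tridiag(1,0,1) at n=14: λ_k = cos(kπ/15); max |λ| at k=1 ⇒ ρ_J = cos(π/15) ≈ 0.97815.
1 − cos²(π/15) = sin²(π/15) ⇒ √(1−ρ_J²) = sin(π/15) = 0.207912.
Young: ω* = 2/(1+√(1−ρ_J²)) = 2/(1+0.207912) = 2/1.207912 = 1.65575.
ρ_SOR = ω* − 1 = 1.65575 − 1 = 0.65575.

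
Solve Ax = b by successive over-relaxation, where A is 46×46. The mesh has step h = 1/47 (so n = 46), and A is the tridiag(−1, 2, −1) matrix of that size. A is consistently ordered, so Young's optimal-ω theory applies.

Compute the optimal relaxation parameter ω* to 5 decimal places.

[ρ_J] n=46: ρ(B_J) = cos(π/(n+1)) = cos(π/47) = 0.99777.
root = sin(π/47) = 0.066793  (since 1−cos² = sin²).
ω* = 2/(1 + 0.066793) = 2/1.066793 = 1.87478.
At ω = 1.87478 every |λ(B_ω)| = ω−1, so ρ_SOR = 0.87478.

ω* = 1.87478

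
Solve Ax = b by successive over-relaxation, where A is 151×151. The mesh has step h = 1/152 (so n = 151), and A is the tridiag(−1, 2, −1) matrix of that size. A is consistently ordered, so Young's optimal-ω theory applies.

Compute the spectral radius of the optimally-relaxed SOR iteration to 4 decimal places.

spectrum of D⁻¹(L+U) = {cos(kπ/152) : 1≤k≤151}; ρ_J = cos(π/152) = 0.9998.
√(1−ρ_J²) = |sin(π/152)| = 0.02067
ω* = 2/(1+0.02067) = 1.9595
ρ_SOR = ω* − 1 ≈ 0.9595.

ρ_SOR = 0.9595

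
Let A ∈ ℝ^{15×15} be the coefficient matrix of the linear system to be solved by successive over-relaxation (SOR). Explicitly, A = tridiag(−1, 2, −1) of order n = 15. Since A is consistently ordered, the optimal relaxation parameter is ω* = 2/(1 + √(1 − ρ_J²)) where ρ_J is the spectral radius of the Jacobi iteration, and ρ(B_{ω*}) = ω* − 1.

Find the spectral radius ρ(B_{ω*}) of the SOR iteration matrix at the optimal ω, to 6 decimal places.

ρ_SOR = 0.673514

ρ_J = max_k |cos(kπ/16)| = cos(π/16) = 0.980785
1 − cos²(π/16) = sin²(π/16) ⇒ √(1−ρ_J²) = sin(π/16) = 0.1950903.
ω* = 2/(1 + 0.1950903) = 2/1.1950903 = 1.673514.
ρ_SOR = ω* − 1 ≈ 0.673514.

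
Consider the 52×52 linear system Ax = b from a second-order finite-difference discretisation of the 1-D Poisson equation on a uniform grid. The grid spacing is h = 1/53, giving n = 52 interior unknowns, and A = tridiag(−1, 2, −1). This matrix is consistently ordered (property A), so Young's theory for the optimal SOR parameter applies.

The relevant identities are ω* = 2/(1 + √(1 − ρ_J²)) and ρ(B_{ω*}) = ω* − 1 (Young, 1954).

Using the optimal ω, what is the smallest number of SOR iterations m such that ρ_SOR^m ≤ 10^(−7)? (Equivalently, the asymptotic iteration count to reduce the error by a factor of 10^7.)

B_J for the 52×52 system has eigenvalues cos(kπ/53); ρ_J = cos(π/53) = 0.9982437.
√(1−ρ_J²) simplifies to sin(π/53) = 0.0592406.
ω* = 2/(1+0.0592406) = 1.8881451
ρ_SOR = ω* − 1 = 1.8881451 − 1 = 0.8881451.
(0.8881451)^m ≤ 10^{−7}  ⇒  m·ln(0.8881451) ≤ −7·ln10  ⇒  m ≥ 135.880  ⇒  m = 136

m = 136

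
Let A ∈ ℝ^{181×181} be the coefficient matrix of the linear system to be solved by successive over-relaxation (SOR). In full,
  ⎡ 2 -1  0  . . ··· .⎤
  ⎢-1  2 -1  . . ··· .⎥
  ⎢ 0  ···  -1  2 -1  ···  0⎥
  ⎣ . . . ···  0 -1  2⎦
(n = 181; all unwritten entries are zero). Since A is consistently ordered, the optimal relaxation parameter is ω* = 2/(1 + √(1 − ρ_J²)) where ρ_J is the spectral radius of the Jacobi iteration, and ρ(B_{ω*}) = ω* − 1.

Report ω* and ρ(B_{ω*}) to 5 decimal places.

[ρ_J] n=181: ρ(B_J) = cos(π/(n+1)) = cos(π/182) = 0.99985.
√(1−ρ_J²) = |sin(π/182)| = 0.017261
So ω* = 2/1.017261 = 1.96606 (Young).
[ρ_SOR] ω* − 1 = 0.96606.

ω* = 1.96606, ρ_SOR = 0.96606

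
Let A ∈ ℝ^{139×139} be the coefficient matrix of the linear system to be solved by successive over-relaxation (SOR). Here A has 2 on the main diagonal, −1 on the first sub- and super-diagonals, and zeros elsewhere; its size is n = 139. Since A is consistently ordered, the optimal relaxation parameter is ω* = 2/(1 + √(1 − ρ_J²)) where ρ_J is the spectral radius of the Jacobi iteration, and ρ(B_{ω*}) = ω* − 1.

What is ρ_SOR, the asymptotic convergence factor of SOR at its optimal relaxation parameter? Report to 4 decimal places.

B_J for the 139×139 system has eigenvalues cos(kπ/140); ρ_J = cos(π/140) = 0.9997.
√(1 − cos²(π/140)) = sin(π/140) ≈ 0.02244.
Young: ω* = 2/(1+√(1−ρ_J²)) = 2/(1+0.02244) = 2/1.02244 = 1.9561.
ρ(B_{ω*}) = ω*−1 = 0.9561

ρ_SOR = 0.9561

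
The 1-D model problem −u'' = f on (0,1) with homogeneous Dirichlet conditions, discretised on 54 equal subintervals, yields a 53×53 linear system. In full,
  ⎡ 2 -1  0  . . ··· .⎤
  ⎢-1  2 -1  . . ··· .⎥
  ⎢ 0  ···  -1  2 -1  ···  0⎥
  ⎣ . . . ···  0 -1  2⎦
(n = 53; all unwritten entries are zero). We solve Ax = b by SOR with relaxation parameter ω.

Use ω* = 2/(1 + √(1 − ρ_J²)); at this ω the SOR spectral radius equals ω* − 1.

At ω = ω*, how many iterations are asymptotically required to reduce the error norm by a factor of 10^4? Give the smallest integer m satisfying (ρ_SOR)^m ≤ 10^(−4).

m = 80

spectrum of D⁻¹(L+U) = {cos(kπ/54) : 1≤k≤53}; ρ_J = cos(π/54) = 0.9983082.
1 − cos²(π/54) = sin²(π/54) ⇒ √(1−ρ_J²) = sin(π/54) = 0.0581448.
[ω*] 2 ÷ (1 + 0.0581448) = 2 ÷ 1.0581448 = 1.8901005.
ρ(B_{ω*}) = ω*−1 = 0.8901005
m ≥ 4·ln10 / (−ln 0.8901005) = 79.112; smallest integer m = 80.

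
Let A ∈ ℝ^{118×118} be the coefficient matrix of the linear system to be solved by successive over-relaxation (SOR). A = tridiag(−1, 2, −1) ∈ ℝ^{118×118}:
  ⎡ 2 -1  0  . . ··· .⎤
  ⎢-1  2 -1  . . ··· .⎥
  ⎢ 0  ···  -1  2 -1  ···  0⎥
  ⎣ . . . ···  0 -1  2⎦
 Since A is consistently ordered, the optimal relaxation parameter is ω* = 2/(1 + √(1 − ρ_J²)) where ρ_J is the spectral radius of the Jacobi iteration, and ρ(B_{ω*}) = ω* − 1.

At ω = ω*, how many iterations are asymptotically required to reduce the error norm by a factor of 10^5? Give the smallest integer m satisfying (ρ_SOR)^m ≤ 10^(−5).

With n=118, ρ(Jacobi) = cos(π/119) = 0.9996515.
√(1−ρ_J²) = |sin(π/119)| = 0.0263969
So ω* = 2/1.0263969 = 1.9485640 (Young).
ρ_SOR = ω* − 1 = 1.9485640 − 1 = 0.9485640.
(0.9485640)^m ≤ 10^{−5}  ⇒  m·ln(0.9485640) ≤ −5·ln10  ⇒  m ≥ 218.023  ⇒  m = 219

m = 219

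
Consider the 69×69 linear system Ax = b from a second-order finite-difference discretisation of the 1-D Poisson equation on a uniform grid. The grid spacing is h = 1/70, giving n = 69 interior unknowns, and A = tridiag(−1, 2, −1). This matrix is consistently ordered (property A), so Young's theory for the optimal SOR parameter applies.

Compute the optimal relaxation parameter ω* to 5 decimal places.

With n=69, ρ(Jacobi) = cos(π/70) = 0.99899.
1 − cos²(π/70) = sin²(π/70) ⇒ √(1−ρ_J²) = sin(π/70) = 0.044865.
ω* = 2/(1+0.044865) = 1.91412
At ω = 1.91412 every |λ(B_ω)| = ω−1, so ρ_SOR = 0.91412.

ω* = 1.91412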